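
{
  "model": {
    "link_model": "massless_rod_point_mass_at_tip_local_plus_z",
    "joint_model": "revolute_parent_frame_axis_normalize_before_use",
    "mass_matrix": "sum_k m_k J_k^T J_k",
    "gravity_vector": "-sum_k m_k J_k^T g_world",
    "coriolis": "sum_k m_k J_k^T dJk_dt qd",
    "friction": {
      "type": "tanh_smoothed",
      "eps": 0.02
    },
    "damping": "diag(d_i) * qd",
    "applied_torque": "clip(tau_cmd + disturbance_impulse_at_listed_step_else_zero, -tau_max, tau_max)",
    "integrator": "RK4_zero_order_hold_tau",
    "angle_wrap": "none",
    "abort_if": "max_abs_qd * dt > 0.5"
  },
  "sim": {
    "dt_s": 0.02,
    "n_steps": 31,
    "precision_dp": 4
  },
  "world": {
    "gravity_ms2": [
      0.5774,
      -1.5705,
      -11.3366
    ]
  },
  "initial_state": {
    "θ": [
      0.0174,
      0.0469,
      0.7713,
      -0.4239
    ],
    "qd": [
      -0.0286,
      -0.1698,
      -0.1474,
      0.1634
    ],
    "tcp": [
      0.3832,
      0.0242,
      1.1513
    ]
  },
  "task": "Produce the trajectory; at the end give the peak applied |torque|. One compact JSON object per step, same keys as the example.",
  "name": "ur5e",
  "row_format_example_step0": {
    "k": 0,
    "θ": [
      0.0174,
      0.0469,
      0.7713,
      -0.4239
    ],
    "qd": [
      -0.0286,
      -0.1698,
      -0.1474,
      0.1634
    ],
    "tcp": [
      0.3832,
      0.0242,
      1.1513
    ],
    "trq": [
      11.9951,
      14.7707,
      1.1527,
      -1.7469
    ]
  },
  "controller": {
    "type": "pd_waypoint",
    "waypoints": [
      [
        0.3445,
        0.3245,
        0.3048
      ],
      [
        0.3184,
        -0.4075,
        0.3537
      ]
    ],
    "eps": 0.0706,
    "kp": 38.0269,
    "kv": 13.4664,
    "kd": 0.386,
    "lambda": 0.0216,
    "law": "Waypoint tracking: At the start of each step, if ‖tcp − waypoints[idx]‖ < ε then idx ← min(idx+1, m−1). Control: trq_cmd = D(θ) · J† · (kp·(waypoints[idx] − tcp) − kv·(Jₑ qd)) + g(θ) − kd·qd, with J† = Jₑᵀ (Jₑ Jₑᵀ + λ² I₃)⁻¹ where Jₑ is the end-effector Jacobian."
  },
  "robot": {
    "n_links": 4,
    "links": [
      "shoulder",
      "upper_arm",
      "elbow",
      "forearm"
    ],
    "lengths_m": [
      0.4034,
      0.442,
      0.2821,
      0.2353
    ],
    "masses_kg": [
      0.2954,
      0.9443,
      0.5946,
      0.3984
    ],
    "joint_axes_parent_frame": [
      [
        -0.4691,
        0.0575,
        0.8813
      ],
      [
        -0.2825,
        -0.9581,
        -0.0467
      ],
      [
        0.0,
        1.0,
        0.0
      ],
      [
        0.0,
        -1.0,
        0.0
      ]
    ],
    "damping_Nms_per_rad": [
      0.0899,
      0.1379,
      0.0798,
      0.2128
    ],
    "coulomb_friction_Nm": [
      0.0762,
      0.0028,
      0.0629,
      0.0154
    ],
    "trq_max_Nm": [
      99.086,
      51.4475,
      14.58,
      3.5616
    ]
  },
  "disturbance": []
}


{"k":1,"\u03b8":[0.0176,0.0536,0.7863,-0.434],"qd":[0.0533,0.8347,1.663,-1.0732],"tcp":[0.3839,0.0255,1.1455],"trq":[9.1223,10.8392,-0.609,-0.5579]}
{"k":2,"\u03b8":[0.0197,0.0764,0.8321,-0.4564],"qd":[0.1569,1.4347,2.8893,-1.1691],"tcp":[0.3833,0.031,1.13],"trq":[6.9504,7.1628,-1.4474,-0.135]}
{"k":3,"\u03b8":[0.0241,0.1077,0.8948,-0.4826],"qd":[0.2935,1.696,3.3876,-1.4191],"tcp":[0.3812,0.0394,1.1089],"trq":[5.1806,4.2267,-1.9157,0.2562]}
{"k":4,"\u03b8":[0.0314,0.1422,0.9647,-0.5106],"qd":[0.4391,1.7589,3.606,-1.3766],"tcp":[0.3779,0.05,1.0844],"trq":[3.7304,2.0946,-2.2236,0.451]}
{"k":5,"\u03b8":[0.0416,0.1767,1.0367,-0.5379],"qd":[0.5831,1.6907,3.6068,-1.3384],"tcp":[0.3738,0.0619,1.0579],"trq":[2.5316,0.6397,-2.4877,0.615]}
{"k":6,"\u03b8":[0.0546,0.209,1.1078,-0.5638],"qd":[0.7146,1.5484,3.5177,-1.2386],"tcp":[0.3694,0.0748,1.0303],"trq":[1.5579,-0.291,-2.7363,0.7251]}
{"k":7,"\u03b8":[0.07,0.2381,1.1765,-0.5877],"qd":[0.8286,1.3629,3.374,-1.1366],"tcp":[0.365,0.0882,1.0021],"trq":[0.7794,-0.8479,-2.9792,0.8138]}
{"k":8,"\u03b8":[0.0875,0.2633,1.2422,-0.6094],"qd":[0.9221,1.1555,3.2075,-1.0275],"tcp":[0.3607,0.1017,0.9737],"trq":[0.1706,-1.1411,-3.2118,0.8805]}
{"k":9,"\u03b8":[0.1067,0.2842,1.3045,-0.629],"qd":[0.9944,0.9388,3.0304,-0.9224],"tcp":[0.3568,0.1151,0.9454],"trq":[-0.2955,-1.2542,-3.4293,0.9316]}
{"k":10,"\u03b8":[0.1271,0.3008,1.3632,-0.6466],"qd":[1.0463,0.7211,2.8503,-0.8223],"tcp":[0.3532,0.1282,0.9173],"trq":[-0.6434,-1.2443,-3.6267,0.9686]}
{"k":11,"\u03b8":[0.1484,0.313,1.4183,-0.6622],"qd":[1.0791,0.5075,2.6705,-0.729],"tcp":[0.3499,0.1409,0.8896],"trq":[-0.8961,-1.1509,-3.8005,0.9937]}
{"k":12,"\u03b8":[0.1702,0.3211,1.4698,-0.676],"qd":[1.0949,0.3017,2.4927,-0.643],"tcp":[0.347,0.1529,0.8625],"trq":[-1.0735,-1.0005,-3.9488,1.008]}
{"k":13,"\u03b8":[0.1921,0.3251,1.5179,-0.6882],"qd":[1.0961,0.1058,2.3179,-0.5645],"tcp":[0.3444,0.1642,0.836],"trq":[-1.1924,-0.8106,-4.071,1.013]}
{"k":14,"\u03b8":[0.2139,0.3254,1.5625,-0.6989],"qd":[1.085,-0.0785,2.1468,-0.4932],"tcp":[0.3421,0.1749,0.8103],"trq":[-1.2671,-0.593,-4.1671,1.0096]}
{"k":15,"\u03b8":[0.2354,0.3221,1.6037,-0.7082],"qd":[1.064,-0.2502,1.9798,-0.4289],"tcp":[0.3401,0.1848,0.7854],"trq":[-1.3089,-0.3554,-4.2384,0.9989]}
{"k":16,"\u03b8":[0.2564,0.3155,1.6416,-0.7163],"qd":[1.0352,-0.4088,1.817,-0.3716],"tcp":[0.3382,0.194,0.7613],"trq":[-1.3272,-0.1015,-4.286,0.9821]}
{"k":17,"\u03b8":[0.2768,0.3059,1.6763,-0.7233],"qd":[1.0005,-0.5538,1.6591,-0.3205],"tcp":[0.3367,0.2024,0.7382],"trq":[-1.3293,0.1658,-4.3118,0.9598]}
{"k":18,"\u03b8":[0.2964,0.2935,1.708,-0.7293],"qd":[0.9617,-0.6852,1.5065,-0.2752],"tcp":[0.3353,0.2102,0.716],"trq":[-1.3206,0.4443,-4.3178,0.9329]}
{"k":19,"\u03b8":[0.3152,0.2786,1.7366,-0.7344],"qd":[0.92,-0.8026,1.3597,-0.2351],"tcp":[0.3341,0.2174,0.6948],"trq":[-1.3058,0.7322,-4.3059,0.9022]}
{"k":20,"\u03b8":[0.3332,0.2615,1.7624,-0.7388],"qd":[0.8768,-0.9063,1.2193,-0.1999],"tcp":[0.3332,0.2241,0.6744],"trq":[-1.2879,1.0277,-4.2785,0.8684]}
{"k":21,"\u03b8":[0.3503,0.2425,1.7855,-0.7425],"qd":[0.8331,-0.9961,1.0858,-0.169],"tcp":[0.3324,0.2302,0.6551],"trq":[-1.2697,1.3293,-4.2376,0.8322]}
{"k":22,"\u03b8":[0.3665,0.2218,1.8059,-0.7457],"qd":[0.7894,-1.0725,0.9595,-0.1419],"tcp":[0.3318,0.2358,0.6366],"trq":[-1.253,1.6349,-4.1854,0.7942]}
{"k":23,"\u03b8":[0.3818,0.1998,1.8239,-0.7483],"qd":[0.7466,-1.1357,0.8409,-0.1183],"tcp":[0.3314,0.241,0.619],"trq":[-1.239,1.9427,-4.1239,0.7549]}
{"k":24,"\u03b8":[0.3963,0.1766,1.8397,-0.7505],"qd":[0.7049,-1.1862,0.7303,-0.0976],"tcp":[0.3311,0.2459,0.6023],"trq":[-1.2288,2.2504,-4.055,0.715]}
{"k":25,"\u03b8":[0.41,0.1525,1.8533,-0.7523],"qd":[0.6648,-1.2246,0.6277,-0.0796],"tcp":[0.3311,0.2504,0.5863],"trq":[-1.2228,2.5558,-3.9806,0.6749]}
{"k":26,"\u03b8":[0.4229,0.1277,1.8649,-0.7537],"qd":[0.6264,-1.2514,0.5334,-0.0638],"tcp":[0.3311,0.2546,0.5712],"trq":[-1.2213,2.8567,-3.9022,0.635]}
{"k":27,"\u03b8":[0.4351,0.1025,1.8747,-0.7548],"qd":[0.5899,-1.2676,0.4473,-0.0502],"tcp":[0.3313,0.2585,0.5568],"trq":[-1.2245,3.1507,-3.8215,0.5957]}
{"k":28,"\u03b8":[0.4465,0.0772,1.8829,-0.7557],"qd":[0.5553,-1.274,0.3692,-0.0386],"tcp":[0.3316,0.2622,0.5431],"trq":[-1.2321,3.4357,-3.7395,0.5576]}
{"k":29,"\u03b8":[0.4573,0.0517,1.8896,-0.7564],"qd":[0.5227,-1.2713,0.2988,-0.0292],"tcp":[0.332,0.2657,0.53],"trq":[-1.244,3.7096,-3.6576,0.5209]}
{"k":30,"\u03b8":[0.4675,0.0264,1.895,-0.7569],"qd":[0.4919,-1.2608,0.2357,-0.022],"tcp":[0.3325,0.269,0.5176],"trq":[-1.2597,3.9707,-3.5767,0.4862]}
{"k":31,"\u03b8":[0.477,0.0014,1.8991,-0.7573],"qd":[0.463,-1.2432,0.1795,-0.0168],"tcp":[0.333,0.2721,0.5058]}
{"summary": "max |trq| (N\u00b7m): 14.7707"}


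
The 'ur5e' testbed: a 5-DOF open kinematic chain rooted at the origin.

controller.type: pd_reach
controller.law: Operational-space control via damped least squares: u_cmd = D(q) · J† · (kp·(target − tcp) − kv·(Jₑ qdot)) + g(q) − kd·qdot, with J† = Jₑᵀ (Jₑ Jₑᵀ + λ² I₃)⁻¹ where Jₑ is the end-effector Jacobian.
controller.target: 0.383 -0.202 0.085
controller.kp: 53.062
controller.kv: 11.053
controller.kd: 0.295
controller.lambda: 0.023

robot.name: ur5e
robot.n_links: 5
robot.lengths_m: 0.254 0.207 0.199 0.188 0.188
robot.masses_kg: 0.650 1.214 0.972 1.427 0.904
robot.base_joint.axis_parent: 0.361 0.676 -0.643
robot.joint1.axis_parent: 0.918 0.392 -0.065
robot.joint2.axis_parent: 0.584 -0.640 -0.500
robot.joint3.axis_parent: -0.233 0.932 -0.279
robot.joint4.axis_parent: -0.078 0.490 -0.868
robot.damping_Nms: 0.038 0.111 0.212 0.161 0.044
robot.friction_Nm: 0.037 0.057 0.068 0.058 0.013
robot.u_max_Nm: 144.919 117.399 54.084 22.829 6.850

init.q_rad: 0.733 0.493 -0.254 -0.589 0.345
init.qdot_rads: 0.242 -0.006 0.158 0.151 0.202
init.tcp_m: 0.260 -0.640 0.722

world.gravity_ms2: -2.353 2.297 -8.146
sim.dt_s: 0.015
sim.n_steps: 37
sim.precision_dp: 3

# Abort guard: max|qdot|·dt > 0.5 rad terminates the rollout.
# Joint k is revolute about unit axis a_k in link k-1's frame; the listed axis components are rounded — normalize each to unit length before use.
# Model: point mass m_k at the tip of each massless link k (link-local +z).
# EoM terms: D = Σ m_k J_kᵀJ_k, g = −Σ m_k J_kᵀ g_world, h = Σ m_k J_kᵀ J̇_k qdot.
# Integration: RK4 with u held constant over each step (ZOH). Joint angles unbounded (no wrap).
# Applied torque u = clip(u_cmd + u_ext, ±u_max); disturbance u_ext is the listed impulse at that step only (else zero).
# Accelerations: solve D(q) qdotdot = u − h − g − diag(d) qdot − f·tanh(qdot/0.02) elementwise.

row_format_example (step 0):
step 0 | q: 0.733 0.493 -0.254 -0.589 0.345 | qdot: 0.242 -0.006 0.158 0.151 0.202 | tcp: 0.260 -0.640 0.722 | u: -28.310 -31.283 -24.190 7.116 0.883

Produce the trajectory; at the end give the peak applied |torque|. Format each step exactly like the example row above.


step 1 | q: 0.716 0.513 -0.299 -0.624 0.342 | qdot: -2.365 2.544 -5.783 -4.487 -0.938 | tcp: 0.261 -0.639 0.717 | u: -27.932 -30.670 -18.721 7.234 1.067
step 2 | q: 0.669 0.561 -0.403 -0.699 0.317 | qdot: -3.799 3.808 -8.042 -5.309 -2.382 | tcp: 0.264 -0.636 0.708 | u: -30.741 -30.637 -14.453 5.848 1.306
step 3 | q: 0.605 0.624 -0.531 -0.780 0.291 | qdot: -4.704 4.526 -8.871 -5.543 -1.184 | tcp: 0.270 -0.629 0.696 | u: -31.409 -28.297 -10.365 4.132 0.713
step 4 | q: 0.528 0.698 -0.665 -0.857 0.263 | qdot: -5.585 5.321 -8.927 -4.793 -2.294 | tcp: 0.279 -0.619 0.682 | u: -27.771 -23.487 -7.366 2.732 0.879
step 5 | q: 0.440 0.782 -0.796 -0.929 0.242 | qdot: -6.152 5.812 -8.588 -4.761 -0.531 | tcp: 0.290 -0.606 0.665 | u: -21.659 -17.537 -4.300 1.501 0.155
step 6 | q: 0.343 0.874 -0.919 -0.993 0.220 | qdot: -6.735 6.411 -7.845 -3.896 -2.272 | tcp: 0.302 -0.590 0.648 | u: -14.599 -12.220 -2.302 0.704 0.569
step 7 | q: 0.241 0.970 -1.031 -1.054 0.205 | qdot: -6.903 6.474 -7.008 -4.293 0.100 | tcp: 0.313 -0.570 0.630 | u: -7.881 -7.562 0.112 0.040 -0.294
step 8 | q: 0.135 1.069 -1.128 -1.112 0.184 | qdot: -7.189 6.707 -5.872 -3.443 -2.591 | tcp: 0.323 -0.548 0.611 | u: -2.701 -4.996 1.197 -0.129 0.489
step 9 | q: 0.029 1.166 -1.208 -1.170 0.172 | qdot: -7.034 6.297 -4.874 -4.286 0.761 | tcp: 0.332 -0.524 0.591 | u: 1.917 -2.681 3.000 -0.254 -0.605
step 10 | q: -0.077 1.260 -1.272 -1.226 0.152 | qdot: -7.133 6.252 -3.619 -3.233 -3.166 | tcp: 0.339 -0.500 0.570 | u: 4.290 -2.679 3.100 0.188 0.661
step 11 | q: -0.181 1.349 -1.320 -1.284 0.143 | qdot: -6.732 5.539 -2.746 -4.409 1.569 | tcp: 0.345 -0.474 0.549 | u: 7.204 -1.714 4.402 0.446 -0.790
step 12 | q: -0.281 1.431 -1.353 -1.339 0.122 | qdot: -6.654 5.384 -1.700 -2.991 -3.932 | tcp: 0.350 -0.450 0.527 | u: 7.408 -3.371 3.669 1.349 1.054
step 13 | q: -0.376 1.505 -1.375 -1.396 0.115 | qdot: -6.024 4.573 -1.214 -4.462 2.527 | tcp: 0.354 -0.425 0.504 | u: 9.372 -2.816 4.740 1.712 -0.898
step 14 | q: -0.465 1.573 -1.388 -1.448 0.093 | qdot: -5.806 4.476 -0.553 -2.585 -4.864 | tcp: 0.358 -0.402 0.481 | u: 8.099 -5.518 3.443 2.857 1.585
step 15 | q: -0.546 1.634 -1.396 -1.501 0.089 | qdot: -5.030 3.714 -0.455 -4.376 3.688 | tcp: 0.360 -0.379 0.459 | u: 9.601 -4.798 4.500 3.060 -1.025
step 16 | q: -0.620 1.690 -1.399 -1.547 0.067 | qdot: -4.794 3.764 -0.068 -1.962 -5.954 | tcp: 0.362 -0.358 0.436 | u: 7.392 -8.204 2.809 4.292 2.178
step 17 | q: -0.685 1.741 -1.402 -1.595 0.066 | qdot: -3.964 3.070 -0.206 -4.184 5.140 | tcp: 0.364 -0.338 0.414 | u: 8.720 -6.963 3.956 4.177 -1.259
step 18 | q: -0.743 1.789 -1.403 -1.634 0.044 | qdot: -3.800 3.263 0.051 -1.175 -7.292 | tcp: 0.366 -0.320 0.391 | u: 5.941 -10.943 1.958 5.468 2.817
step 19 | q: -0.794 1.832 -1.404 -1.674 0.048 | qdot: -2.950 2.590 -0.211 -3.990 6.919 | tcp: 0.367 -0.302 0.370 | u: 7.292 -8.936 3.273 4.959 -1.641
step 20 | q: -0.838 1.874 -1.405 -1.704 0.024 | qdot: -2.944 2.918 0.071 -0.262 -8.981 | tcp: 0.368 -0.287 0.349 | u: 4.171 -13.463 0.968 6.336 3.521
step 21 | q: -0.875 1.912 -1.407 -1.737 0.034 | qdot: -2.072 2.214 -0.264 -3.866 9.110 | tcp: 0.369 -0.273 0.329 | u: 5.691 -10.492 2.528 5.391 -2.205
step 22 | q: -0.908 1.949 -1.408 -1.758 0.009 | qdot: -2.252 2.658 0.091 0.717 -11.121 | tcp: 0.370 -0.260 0.310 | u: 2.336 -15.678 -0.096 6.946 4.321
step 23 | q: -0.934 1.982 -1.410 -1.785 0.025 | qdot: -1.328 1.876 -0.310 -3.895 11.800 | tcp: 0.371 -0.249 0.292 | u: 4.149 -11.555 1.804 5.531 -2.971
step 24 | q: -0.958 2.015 -1.411 -1.798 -0.003 | qdot: -1.723 2.446 0.150 1.762 -13.898 | tcp: 0.371 -0.239 0.274 | u: 0.562 -17.602 -1.199 7.375 5.283
step 25 | q: -0.975 2.045 -1.414 -1.819 0.020 | qdot: -0.706 1.547 -0.331 -4.129 15.151 | tcp: 0.372 -0.231 0.258 | u: 2.806 -12.087 1.174 5.423 -3.987
step 26 | q: -0.991 2.074 -1.414 -1.825 -0.012 | qdot: -1.338 2.257 0.248 2.868 -17.422 | tcp: 0.372 -0.224 0.241 | u: -1.089 -19.291 -2.313 7.702 6.453
step 27 | q: -1.002 2.099 -1.416 -1.842 0.019 | qdot: -0.182 1.207 -0.332 -4.598 19.250 | tcp: 0.373 -0.217 0.227 | u: 1.725 -12.104 0.680 5.130 -5.267
step 28 | q: -1.012 2.125 -1.415 -1.842 -0.021 | qdot: -1.088 2.091 0.393 4.087 -21.884 | tcp: 0.373 -0.212 0.213 | u: -2.616 -20.830 -3.437 7.986 6.850
step 29 | q: -1.018 2.147 -1.416 -1.847 -0.030 | qdot: 0.193 1.000 -0.494 -4.158 18.134 | tcp: 0.373 -0.208 0.200 | u: 0.270 -12.789 -0.195 5.129 -4.880
step 30 | q: -1.023 2.169 -1.416 -1.843 -0.066 | qdot: -0.807 1.768 0.555 4.040 -20.484 | tcp: 0.373 -0.205 0.187 | u: -3.180 -20.877 -3.817 7.790 6.850
step 31 | q: -1.025 2.187 -1.417 -1.849 -0.057 | qdot: 0.481 0.772 -0.572 -4.177 19.164 | tcp: 0.373 -0.202 0.176 | u: -0.677 -12.824 -0.737 4.913 -5.207
step 32 | q: -1.027 2.205 -1.415 -1.842 -0.094 | qdot: -0.680 1.542 0.747 4.441 -21.521 | tcp: 0.373 -0.200 0.165 | u: -3.849 -21.232 -4.359 7.719 6.850
step 33 | q: -1.026 2.221 -1.415 -1.843 -0.097 | qdot: 0.674 0.598 -0.689 -3.923 18.446 | tcp: 0.373 -0.198 0.155 | u: -1.556 -13.018 -1.297 4.815 -4.981
step 34 | q: -1.026 2.235 -1.413 -1.835 -0.132 | qdot: -0.563 1.287 0.898 4.379 -20.604 | tcp: 0.372 -0.197 0.146 | u: -4.141 -21.031 -4.595 7.496 6.850
step 35 | q: -1.023 2.248 -1.413 -1.837 -0.124 | qdot: 0.825 0.418 -0.786 -3.998 19.213 | tcp: 0.373 -0.197 0.138 | u: -2.095 -12.780 -1.609 4.592 -5.244
step 36 | q: -1.022 2.260 -1.410 -1.828 -0.159 | qdot: -0.541 1.100 1.068 4.615 -21.336 | tcp: 0.372 -0.197 0.130 | u: -4.454 -21.073 -4.901 7.390 6.850
step 37 | q: -1.018 2.269 -1.410 -1.826 -0.159 | qdot: 0.921 0.280 -0.910 -3.872 18.742 | tcp: 0.372 -0.197 0.123
max |u| (N·m): 31.409


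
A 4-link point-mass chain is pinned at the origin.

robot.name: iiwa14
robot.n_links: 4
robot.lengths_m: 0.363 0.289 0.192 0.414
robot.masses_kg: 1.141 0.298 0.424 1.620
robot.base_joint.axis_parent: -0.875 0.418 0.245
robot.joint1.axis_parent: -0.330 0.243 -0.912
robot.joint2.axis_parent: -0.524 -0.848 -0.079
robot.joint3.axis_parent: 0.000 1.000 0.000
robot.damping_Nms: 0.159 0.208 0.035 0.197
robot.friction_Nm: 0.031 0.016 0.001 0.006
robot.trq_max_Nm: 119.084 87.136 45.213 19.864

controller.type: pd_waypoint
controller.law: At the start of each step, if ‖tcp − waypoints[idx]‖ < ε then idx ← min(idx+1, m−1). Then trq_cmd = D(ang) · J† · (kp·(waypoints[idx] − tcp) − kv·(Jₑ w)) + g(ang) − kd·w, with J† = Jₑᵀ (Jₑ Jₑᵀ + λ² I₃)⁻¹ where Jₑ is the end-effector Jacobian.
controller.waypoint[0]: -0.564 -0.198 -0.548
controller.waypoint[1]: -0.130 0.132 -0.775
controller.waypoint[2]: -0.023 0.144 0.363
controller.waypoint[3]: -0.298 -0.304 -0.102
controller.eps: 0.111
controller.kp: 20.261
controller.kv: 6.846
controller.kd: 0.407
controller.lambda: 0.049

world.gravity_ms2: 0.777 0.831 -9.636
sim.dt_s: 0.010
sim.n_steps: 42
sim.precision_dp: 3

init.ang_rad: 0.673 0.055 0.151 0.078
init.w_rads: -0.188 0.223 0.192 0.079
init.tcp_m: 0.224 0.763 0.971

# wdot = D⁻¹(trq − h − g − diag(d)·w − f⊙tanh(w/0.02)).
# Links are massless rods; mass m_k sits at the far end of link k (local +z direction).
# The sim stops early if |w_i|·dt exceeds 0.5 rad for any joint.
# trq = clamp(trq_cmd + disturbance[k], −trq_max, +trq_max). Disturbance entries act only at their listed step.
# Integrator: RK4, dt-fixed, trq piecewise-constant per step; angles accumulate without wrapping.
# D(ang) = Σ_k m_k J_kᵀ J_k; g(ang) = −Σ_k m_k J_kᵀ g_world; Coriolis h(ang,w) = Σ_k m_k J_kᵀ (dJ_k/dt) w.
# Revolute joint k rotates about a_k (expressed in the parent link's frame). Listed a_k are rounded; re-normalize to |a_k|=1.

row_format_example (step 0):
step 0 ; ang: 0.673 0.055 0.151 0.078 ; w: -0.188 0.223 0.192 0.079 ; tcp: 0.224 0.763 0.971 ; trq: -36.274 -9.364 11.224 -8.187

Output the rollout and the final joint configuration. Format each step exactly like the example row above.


step 1 ; ang: 0.668 0.062 0.159 0.086 ; w: -0.769 1.160 1.448 1.425 ; tcp: 0.223 0.763 0.972 ; trq: -37.881 -10.054 9.976 -8.307
step 2 ; ang: 0.658 0.079 0.179 0.104 ; w: -1.314 2.176 2.422 2.227 ; tcp: 0.220 0.762 0.972 ; trq: -40.853 -11.050 8.901 -8.158
step 3 ; ang: 0.642 0.105 0.208 0.130 ; w: -1.853 3.120 3.394 2.902 ; tcp: 0.217 0.762 0.971 ; trq: -43.950 -12.042 7.832 -7.911
step 4 ; ang: 0.621 0.141 0.247 0.162 ; w: -2.408 4.015 4.405 3.444 ; tcp: 0.212 0.761 0.971 ; trq: -46.043 -12.803 6.723 -7.553
step 5 ; ang: 0.594 0.185 0.296 0.198 ; w: -2.965 4.831 5.413 3.755 ; tcp: 0.207 0.759 0.969 ; trq: -46.394 -13.141 5.590 -7.051
step 6 ; ang: 0.562 0.236 0.355 0.236 ; w: -3.494 5.500 6.332 3.729 ; tcp: 0.199 0.756 0.967 ; trq: -44.971 -12.982 4.507 -6.405
step 7 ; ang: 0.524 0.293 0.422 0.272 ; w: -3.964 5.958 7.072 3.319 ; tcp: 0.191 0.752 0.964 ; trq: -42.306 -12.390 3.569 -5.660
step 8 ; ang: 0.483 0.354 0.495 0.301 ; w: -4.358 6.177 7.579 2.565 ; tcp: 0.182 0.746 0.959 ; trq: -39.001 -11.504 2.849 -4.888
step 9 ; ang: 0.438 0.416 0.572 0.322 ; w: -4.671 6.166 7.841 1.572 ; tcp: 0.171 0.739 0.953 ; trq: -35.409 -10.467 2.372 -4.162
step 10 ; ang: 0.390 0.476 0.651 0.333 ; w: -4.902 5.952 7.888 0.483 ; tcp: 0.159 0.731 0.946 ; trq: -31.665 -9.392 2.109 -3.537
step 11 ; ang: 0.340 0.534 0.730 0.333 ; w: -5.051 5.573 7.779 -0.553 ; tcp: 0.147 0.721 0.937 ; trq: -27.850 -8.357 1.989 -3.039
step 12 ; ang: 0.289 0.587 0.807 0.323 ; w: -5.126 5.081 7.579 -1.429 ; tcp: 0.133 0.710 0.926 ; trq: -24.085 -7.405 1.920 -2.660
step 13 ; ang: 0.238 0.635 0.881 0.305 ; w: -5.138 4.530 7.346 -2.087 ; tcp: 0.119 0.698 0.914 ; trq: -20.509 -6.557 1.819 -2.369
step 14 ; ang: 0.187 0.678 0.954 0.282 ; w: -5.102 3.962 7.120 -2.526 ; tcp: 0.105 0.684 0.900 ; trq: -17.229 -5.811 1.628 -2.125
step 15 ; ang: 0.136 0.714 1.024 0.255 ; w: -5.033 3.414 6.915 -2.785 ; tcp: 0.090 0.668 0.884 ; trq: -14.302 -5.156 1.323 -1.884
step 16 ; ang: 0.086 0.746 1.092 0.227 ; w: -4.943 2.904 6.731 -2.916 ; tcp: 0.074 0.652 0.866 ; trq: -11.737 -4.575 0.902 -1.616
step 17 ; ang: 0.037 0.773 1.158 0.197 ; w: -4.842 2.441 6.561 -2.968 ; tcp: 0.059 0.634 0.848 ; trq: -9.510 -4.051 0.375 -1.299
step 18 ; ang: -0.011 0.795 1.223 0.167 ; w: -4.734 2.025 6.397 -2.976 ; tcp: 0.043 0.616 0.828 ; trq: -7.581 -3.569 -0.239 -0.927
step 19 ; ang: -0.057 0.813 1.286 0.138 ; w: -4.623 1.651 6.237 -2.960 ; tcp: 0.027 0.596 0.807 ; trq: -5.908 -3.113 -0.923 -0.502
step 20 ; ang: -0.103 0.828 1.348 0.108 ; w: -4.510 1.312 6.077 -2.933 ; tcp: 0.011 0.577 0.784 ; trq: -4.450 -2.676 -1.659 -0.030
step 21 ; ang: -0.148 0.840 1.407 0.079 ; w: -4.395 1.001 5.918 -2.901 ; tcp: -0.005 0.556 0.761 ; trq: -3.168 -2.249 -2.429 0.479
step 22 ; ang: -0.191 0.848 1.466 0.050 ; w: -4.281 0.713 5.757 -2.870 ; tcp: -0.021 0.536 0.738 ; trq: -2.033 -1.827 -3.220 1.017
step 23 ; ang: -0.233 0.854 1.523 0.022 ; w: -4.166 0.440 5.595 -2.840 ; tcp: -0.037 0.515 0.713 ; trq: -1.016 -1.406 -4.017 1.574
step 24 ; ang: -0.274 0.857 1.578 -0.007 ; w: -4.050 0.179 5.431 -2.814 ; tcp: -0.053 0.494 0.688 ; trq: -0.098 -0.986 -4.809 2.142
step 25 ; ang: -0.314 0.858 1.631 -0.035 ; w: -3.933 -0.076 5.262 -2.796 ; tcp: -0.069 0.473 0.662 ; trq: 0.743 -0.564 -5.585 2.715
step 26 ; ang: -0.353 0.856 1.683 -0.063 ; w: -3.814 -0.327 5.087 -2.789 ; tcp: -0.085 0.452 0.636 ; trq: 1.520 -0.143 -6.335 3.287
step 27 ; ang: -0.390 0.851 1.733 -0.091 ; w: -3.693 -0.581 4.910 -2.783 ; tcp: -0.101 0.431 0.610 ; trq: 2.247 0.281 -7.053 3.848
step 28 ; ang: -0.427 0.844 1.781 -0.118 ; w: -3.569 -0.842 4.728 -2.783 ; tcp: -0.116 0.410 0.583 ; trq: 2.934 0.706 -7.730 4.395
step 29 ; ang: -0.462 0.834 1.827 -0.146 ; w: -3.440 -1.112 4.537 -2.793 ; tcp: -0.131 0.389 0.556 ; trq: 3.592 1.134 -8.361 4.925
step 30 ; ang: -0.495 0.822 1.872 -0.174 ; w: -3.307 -1.395 4.337 -2.813 ; tcp: -0.146 0.369 0.529 ; trq: 4.230 1.564 -8.937 5.433
step 31 ; ang: -0.528 0.806 1.914 -0.203 ; w: -3.167 -1.695 4.125 -2.844 ; tcp: -0.161 0.349 0.501 ; trq: 4.858 1.995 -9.455 5.918
step 32 ; ang: -0.559 0.788 1.954 -0.231 ; w: -3.019 -2.013 3.897 -2.888 ; tcp: -0.175 0.328 0.474 ; trq: 5.484 2.428 -9.909 6.376
step 33 ; ang: -0.588 0.766 1.992 -0.260 ; w: -2.862 -2.353 3.653 -2.947 ; tcp: -0.189 0.309 0.447 ; trq: 6.120 2.864 -10.294 6.804
step 34 ; ang: -0.616 0.741 2.027 -0.290 ; w: -2.693 -2.718 3.388 -3.022 ; tcp: -0.203 0.289 0.419 ; trq: 6.779 3.302 -10.605 7.201
step 35 ; ang: -0.642 0.711 2.060 -0.321 ; w: -2.511 -3.109 3.100 -3.114 ; tcp: -0.216 0.269 0.392 ; trq: 7.477 3.746 -10.838 7.565
step 36 ; ang: -0.666 0.678 2.089 -0.353 ; w: -2.314 -3.526 2.785 -3.222 ; tcp: -0.228 0.250 0.365 ; trq: 8.235 4.196 -10.988 7.891
step 37 ; ang: -0.688 0.641 2.115 -0.385 ; w: -2.097 -3.970 2.441 -3.347 ; tcp: -0.240 0.231 0.339 ; trq: 9.081 4.655 -11.053 8.178
step 38 ; ang: -0.708 0.599 2.138 -0.420 ; w: -1.860 -4.438 2.068 -3.485 ; tcp: -0.252 0.213 0.312 ; trq: 10.049 5.128 -11.028 8.421
step 39 ; ang: -0.725 0.552 2.156 -0.455 ; w: -1.596 -4.926 1.664 -3.633 ; tcp: -0.262 0.194 0.287 ; trq: 11.174 5.618 -10.912 8.616
step 40 ; ang: -0.740 0.500 2.171 -0.492 ; w: -1.304 -5.427 1.232 -3.783 ; tcp: -0.272 0.175 0.261 ; trq: 12.463 6.125 -10.703 8.757
step 41 ; ang: -0.751 0.444 2.181 -0.531 ; w: -0.980 -5.933 0.778 -3.922 ; tcp: -0.281 0.157 0.237 ; trq: 13.795 6.629 -10.396 8.836
step 42 ; ang: -0.759 0.382 2.186 -0.571 ; w: -0.624 -6.437 0.312 -4.034 ; tcp: -0.289 0.139 0.213
final ang (rad): -0.759 0.382 2.186 -0.571


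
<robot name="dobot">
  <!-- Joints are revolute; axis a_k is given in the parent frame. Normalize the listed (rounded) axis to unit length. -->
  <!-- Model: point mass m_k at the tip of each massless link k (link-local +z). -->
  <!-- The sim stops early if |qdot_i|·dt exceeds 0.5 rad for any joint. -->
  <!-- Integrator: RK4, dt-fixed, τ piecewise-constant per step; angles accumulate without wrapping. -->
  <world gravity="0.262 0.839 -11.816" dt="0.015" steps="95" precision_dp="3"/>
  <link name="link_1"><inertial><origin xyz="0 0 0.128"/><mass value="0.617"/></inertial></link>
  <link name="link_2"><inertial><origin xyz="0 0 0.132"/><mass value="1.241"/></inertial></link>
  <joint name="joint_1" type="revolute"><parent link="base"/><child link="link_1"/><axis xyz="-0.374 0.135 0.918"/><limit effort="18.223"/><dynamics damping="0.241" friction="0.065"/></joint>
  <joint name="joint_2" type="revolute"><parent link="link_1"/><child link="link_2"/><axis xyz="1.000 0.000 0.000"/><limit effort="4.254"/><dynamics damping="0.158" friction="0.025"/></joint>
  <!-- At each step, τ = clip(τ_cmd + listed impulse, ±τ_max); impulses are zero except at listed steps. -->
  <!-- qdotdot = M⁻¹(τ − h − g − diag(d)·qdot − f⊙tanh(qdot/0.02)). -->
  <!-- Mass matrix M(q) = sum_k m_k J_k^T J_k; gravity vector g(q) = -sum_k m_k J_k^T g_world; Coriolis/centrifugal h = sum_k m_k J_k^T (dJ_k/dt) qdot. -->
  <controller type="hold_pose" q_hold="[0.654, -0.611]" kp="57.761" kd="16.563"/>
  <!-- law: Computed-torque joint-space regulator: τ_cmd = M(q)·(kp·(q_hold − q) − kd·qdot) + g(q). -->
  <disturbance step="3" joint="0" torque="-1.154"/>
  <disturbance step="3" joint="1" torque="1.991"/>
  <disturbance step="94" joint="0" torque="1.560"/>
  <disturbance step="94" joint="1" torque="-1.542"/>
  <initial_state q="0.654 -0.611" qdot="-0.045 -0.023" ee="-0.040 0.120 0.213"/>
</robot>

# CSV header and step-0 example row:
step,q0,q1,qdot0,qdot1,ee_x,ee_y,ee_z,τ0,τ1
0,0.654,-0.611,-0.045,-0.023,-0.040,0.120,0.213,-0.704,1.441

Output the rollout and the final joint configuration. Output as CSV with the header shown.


step,q0,q1,qdot0,qdot1,ee_x,ee_y,ee_z,τ0,τ1
1,0.655,-0.610,-0.079,-0.052,-0.040,0.120,0.213,-0.703,1.443
2,0.655,-0.610,-0.085,-0.059,-0.040,0.120,0.213,-0.703,1.443
3,0.655,-0.610,-0.086,-0.062,-0.040,0.120,0.213,-1.858,3.435
4,0.658,-0.598,0.125,1.367,-0.040,0.119,0.214,-0.399,0.956
5,0.656,-0.584,-0.155,0.738,-0.039,0.118,0.216,-0.470,1.076
6,0.654,-0.575,-0.061,0.490,-0.038,0.118,0.217,-0.540,1.163
7,0.653,-0.569,-0.016,0.299,-0.038,0.117,0.217,-0.590,1.227
8,0.653,-0.566,0.015,0.173,-0.037,0.117,0.217,-0.624,1.271
9,0.651,-0.565,0.064,0.114,-0.037,0.117,0.217,-0.648,1.301
10,0.651,-0.565,0.113,0.090,-0.037,0.117,0.218,-0.665,1.321
11,0.650,-0.566,0.133,0.062,-0.037,0.117,0.217,-0.676,1.336
12,0.650,-0.567,0.143,0.041,-0.037,0.117,0.217,-0.684,1.348
13,0.650,-0.568,0.149,0.027,-0.037,0.117,0.217,-0.690,1.358
14,0.650,-0.569,0.152,0.017,-0.037,0.117,0.217,-0.695,1.365
15,0.650,-0.570,0.153,0.011,-0.038,0.117,0.217,-0.698,1.371
16,0.651,-0.572,0.153,0.008,-0.038,0.117,0.217,-0.700,1.376
17,0.651,-0.573,0.152,0.007,-0.038,0.117,0.217,-0.702,1.380
18,0.651,-0.574,0.150,0.006,-0.038,0.117,0.217,-0.703,1.383
19,0.651,-0.576,0.148,0.007,-0.038,0.118,0.217,-0.704,1.386
20,0.652,-0.577,0.146,0.008,-0.038,0.118,0.216,-0.705,1.389
21,0.652,-0.578,0.144,0.010,-0.038,0.118,0.216,-0.706,1.392
22,0.652,-0.580,0.142,0.011,-0.038,0.118,0.216,-0.706,1.394
23,0.652,-0.581,0.140,0.013,-0.038,0.118,0.216,-0.707,1.396
24,0.653,-0.582,0.138,0.015,-0.038,0.118,0.216,-0.707,1.398
25,0.653,-0.583,0.136,0.017,-0.039,0.118,0.216,-0.708,1.400
26,0.653,-0.584,0.135,0.018,-0.039,0.118,0.216,-0.708,1.402
27,0.653,-0.585,0.133,0.020,-0.039,0.118,0.216,-0.708,1.404
28,0.653,-0.587,0.131,0.022,-0.039,0.118,0.215,-0.709,1.406
29,0.653,-0.588,0.129,0.024,-0.039,0.118,0.215,-0.709,1.407
30,0.653,-0.589,0.128,0.025,-0.039,0.119,0.215,-0.709,1.409
31,0.653,-0.590,0.126,0.027,-0.039,0.119,0.215,-0.710,1.410
32,0.653,-0.590,0.124,0.029,-0.039,0.119,0.215,-0.710,1.412
33,0.653,-0.591,0.123,0.030,-0.039,0.119,0.215,-0.710,1.413
34,0.653,-0.592,0.122,0.032,-0.039,0.119,0.215,-0.710,1.414
35,0.653,-0.593,0.120,0.033,-0.039,0.119,0.215,-0.710,1.416
36,0.653,-0.594,0.119,0.034,-0.039,0.119,0.215,-0.711,1.417
37,0.653,-0.595,0.118,0.036,-0.039,0.119,0.215,-0.711,1.418
38,0.653,-0.596,0.117,0.037,-0.039,0.119,0.215,-0.711,1.419
39,0.653,-0.596,0.115,0.038,-0.039,0.119,0.215,-0.711,1.420
40,0.653,-0.597,0.114,0.040,-0.039,0.119,0.214,-0.711,1.421
41,0.653,-0.598,0.113,0.041,-0.039,0.119,0.214,-0.711,1.422
42,0.653,-0.598,0.112,0.042,-0.040,0.119,0.214,-0.711,1.423
43,0.653,-0.599,0.111,0.043,-0.040,0.119,0.214,-0.711,1.424
44,0.653,-0.600,0.110,0.044,-0.040,0.119,0.214,-0.711,1.425
45,0.653,-0.600,0.110,0.045,-0.040,0.119,0.214,-0.712,1.426
46,0.653,-0.601,0.109,0.046,-0.040,0.119,0.214,-0.712,1.427
47,0.653,-0.601,0.108,0.047,-0.040,0.119,0.214,-0.712,1.428
48,0.652,-0.602,0.107,0.048,-0.040,0.119,0.214,-0.712,1.428
49,0.652,-0.603,0.107,0.049,-0.040,0.119,0.214,-0.712,1.429
50,0.652,-0.603,0.106,0.050,-0.040,0.120,0.214,-0.712,1.430
51,0.652,-0.604,0.105,0.051,-0.040,0.120,0.214,-0.712,1.431
52,0.652,-0.604,0.105,0.051,-0.040,0.120,0.214,-0.712,1.431
53,0.652,-0.604,0.104,0.052,-0.040,0.120,0.214,-0.712,1.432
54,0.652,-0.605,0.104,0.053,-0.040,0.120,0.214,-0.712,1.433
55,0.652,-0.605,0.103,0.054,-0.040,0.120,0.214,-0.712,1.433
56,0.651,-0.606,0.103,0.054,-0.040,0.120,0.214,-0.712,1.434
57,0.651,-0.606,0.102,0.055,-0.040,0.120,0.214,-0.712,1.434
58,0.651,-0.607,0.102,0.056,-0.040,0.120,0.214,-0.712,1.435
59,0.651,-0.607,0.101,0.056,-0.040,0.120,0.214,-0.712,1.435
60,0.651,-0.607,0.101,0.057,-0.040,0.120,0.214,-0.712,1.436
61,0.651,-0.608,0.101,0.057,-0.040,0.120,0.214,-0.712,1.436
62,0.651,-0.608,0.100,0.058,-0.040,0.120,0.214,-0.712,1.437
63,0.650,-0.608,0.100,0.058,-0.040,0.120,0.214,-0.712,1.437
64,0.650,-0.609,0.100,0.059,-0.040,0.120,0.213,-0.712,1.438
65,0.650,-0.609,0.099,0.059,-0.040,0.120,0.213,-0.712,1.438
66,0.650,-0.609,0.099,0.060,-0.040,0.120,0.213,-0.712,1.439
67,0.650,-0.610,0.099,0.060,-0.040,0.120,0.213,-0.712,1.439
68,0.650,-0.610,0.098,0.060,-0.040,0.120,0.213,-0.712,1.439
69,0.650,-0.610,0.098,0.061,-0.040,0.120,0.213,-0.712,1.440
70,0.649,-0.611,0.098,0.061,-0.040,0.120,0.213,-0.712,1.440
71,0.649,-0.611,0.098,0.061,-0.040,0.120,0.213,-0.712,1.441
72,0.649,-0.611,0.098,0.062,-0.040,0.120,0.213,-0.712,1.441
73,0.649,-0.611,0.097,0.062,-0.040,0.120,0.213,-0.712,1.441
74,0.649,-0.612,0.097,0.062,-0.040,0.120,0.213,-0.712,1.442
75,0.649,-0.612,0.097,0.063,-0.040,0.120,0.213,-0.712,1.442
76,0.648,-0.612,0.097,0.063,-0.040,0.120,0.213,-0.712,1.442
77,0.648,-0.612,0.097,0.063,-0.040,0.120,0.213,-0.712,1.443
78,0.648,-0.613,0.097,0.063,-0.040,0.120,0.213,-0.712,1.443
79,0.648,-0.613,0.096,0.064,-0.040,0.120,0.213,-0.712,1.443
80,0.648,-0.613,0.096,0.064,-0.040,0.120,0.213,-0.712,1.443
81,0.648,-0.613,0.096,0.064,-0.040,0.120,0.213,-0.712,1.444
82,0.648,-0.614,0.096,0.064,-0.040,0.120,0.213,-0.712,1.444
83,0.647,-0.614,0.096,0.065,-0.040,0.120,0.213,-0.712,1.444
84,0.647,-0.614,0.096,0.065,-0.040,0.120,0.213,-0.712,1.445
85,0.647,-0.614,0.096,0.065,-0.040,0.120,0.213,-0.712,1.445
86,0.647,-0.614,0.096,0.065,-0.040,0.120,0.213,-0.712,1.445
87,0.647,-0.615,0.096,0.065,-0.040,0.120,0.213,-0.712,1.445
88,0.647,-0.615,0.095,0.066,-0.040,0.120,0.213,-0.712,1.446
89,0.646,-0.615,0.095,0.066,-0.040,0.120,0.213,-0.712,1.446
90,0.646,-0.615,0.095,0.066,-0.040,0.120,0.213,-0.712,1.446
91,0.646,-0.615,0.095,0.066,-0.040,0.120,0.213,-0.712,1.446
92,0.646,-0.615,0.095,0.066,-0.040,0.120,0.213,-0.712,1.446
93,0.646,-0.616,0.095,0.066,-0.040,0.120,0.213,-0.712,1.447
94,0.646,-0.616,0.095,0.066,-0.040,0.120,0.213,0.848,-0.095
95,0.656,-0.617,1.143,-0.289,-0.041,0.121,0.212,,
# final q (rad): 0.656 -0.617


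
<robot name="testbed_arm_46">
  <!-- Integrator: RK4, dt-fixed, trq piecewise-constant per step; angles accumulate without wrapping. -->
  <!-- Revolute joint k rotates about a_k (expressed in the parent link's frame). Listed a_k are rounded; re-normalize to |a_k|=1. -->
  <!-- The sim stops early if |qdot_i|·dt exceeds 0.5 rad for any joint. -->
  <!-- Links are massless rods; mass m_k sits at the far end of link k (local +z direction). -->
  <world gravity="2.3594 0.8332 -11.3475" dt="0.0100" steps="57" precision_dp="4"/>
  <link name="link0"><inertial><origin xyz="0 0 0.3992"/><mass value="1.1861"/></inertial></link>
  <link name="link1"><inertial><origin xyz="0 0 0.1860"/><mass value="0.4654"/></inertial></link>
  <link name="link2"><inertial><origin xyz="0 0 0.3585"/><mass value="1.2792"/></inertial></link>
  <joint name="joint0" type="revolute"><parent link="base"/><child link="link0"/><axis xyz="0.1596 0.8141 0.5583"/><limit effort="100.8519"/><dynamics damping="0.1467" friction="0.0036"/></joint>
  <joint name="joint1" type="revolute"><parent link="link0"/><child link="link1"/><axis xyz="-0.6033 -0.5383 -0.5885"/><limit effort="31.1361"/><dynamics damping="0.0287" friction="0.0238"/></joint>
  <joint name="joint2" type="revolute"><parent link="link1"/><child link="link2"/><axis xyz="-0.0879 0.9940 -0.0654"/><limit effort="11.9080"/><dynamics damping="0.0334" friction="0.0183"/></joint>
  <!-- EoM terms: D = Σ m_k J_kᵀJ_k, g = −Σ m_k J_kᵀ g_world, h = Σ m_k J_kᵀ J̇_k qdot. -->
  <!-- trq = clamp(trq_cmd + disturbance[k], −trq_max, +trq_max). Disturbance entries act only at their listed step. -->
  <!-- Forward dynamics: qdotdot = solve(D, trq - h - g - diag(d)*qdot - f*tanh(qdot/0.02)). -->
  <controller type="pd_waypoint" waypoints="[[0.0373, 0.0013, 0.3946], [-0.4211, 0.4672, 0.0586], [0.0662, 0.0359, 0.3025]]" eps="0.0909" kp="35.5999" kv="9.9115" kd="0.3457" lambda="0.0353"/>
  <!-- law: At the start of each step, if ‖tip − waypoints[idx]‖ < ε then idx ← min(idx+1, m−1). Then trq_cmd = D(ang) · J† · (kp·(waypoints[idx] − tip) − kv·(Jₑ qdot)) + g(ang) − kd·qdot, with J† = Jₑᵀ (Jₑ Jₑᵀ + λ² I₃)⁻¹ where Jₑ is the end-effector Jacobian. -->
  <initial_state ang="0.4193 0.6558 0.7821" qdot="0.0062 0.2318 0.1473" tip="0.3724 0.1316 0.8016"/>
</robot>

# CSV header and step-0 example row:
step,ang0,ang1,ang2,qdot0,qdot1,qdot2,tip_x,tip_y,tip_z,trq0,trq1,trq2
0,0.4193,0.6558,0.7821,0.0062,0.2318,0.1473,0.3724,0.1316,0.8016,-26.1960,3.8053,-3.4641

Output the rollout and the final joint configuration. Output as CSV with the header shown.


step,ang0,ang1,ang2,qdot0,qdot1,qdot2,tip_x,tip_y,tip_z,trq0,trq1,trq2
1,0.4167,0.6621,0.7907,-0.5174,1.0264,1.5619,0.3718,0.1316,0.8008,-24.1743,3.2740,-3.9307
2,0.4094,0.6753,0.8116,-0.9341,1.6234,2.6182,0.3702,0.1310,0.7990,-21.9174,2.8129,-4.1744
3,0.3985,0.6938,0.8416,-1.2443,2.0871,3.3734,0.3676,0.1297,0.7966,-19.5800,2.4138,-4.2599
4,0.3850,0.7164,0.8779,-1.4575,2.4447,3.8771,0.3642,0.1278,0.7938,-17.2815,2.0772,-4.2369
5,0.3698,0.7422,0.9182,-1.5888,2.7068,4.1758,0.3600,0.1252,0.7907,-15.1033,1.8040,-4.1446
6,0.3535,0.7702,0.9607,-1.6546,2.8811,4.3144,0.3552,0.1219,0.7876,-13.0933,1.5918,-4.0129
7,0.3369,0.7995,1.0040,-1.6704,2.9795,4.3351,0.3498,0.1180,0.7845,-11.2748,1.4341,-3.8642
8,0.3203,0.8296,1.0470,-1.6492,3.0204,4.2766,0.3440,0.1137,0.7815,-9.6538,1.3204,-3.7145
9,0.3041,0.8599,1.0893,-1.6002,3.0266,4.1716,0.3380,0.1089,0.7787,-8.2259,1.2390,-3.5743
10,0.2884,0.8901,1.1304,-1.5301,3.0210,4.0454,0.3317,0.1038,0.7760,-6.9794,1.1784,-3.4494
11,0.2736,0.9204,1.1702,-1.4429,3.0222,3.9154,0.3253,0.0986,0.7734,-5.8998,1.1295,-3.3420
12,0.2597,0.9507,1.2088,-1.3413,3.0422,3.7920,0.3189,0.0933,0.7709,-4.9711,1.0864,-3.2518
13,0.2468,0.9814,1.2461,-1.2275,3.0866,3.6799,0.3125,0.0879,0.7685,-4.1783,1.0456,-3.1767
14,0.2352,1.0126,1.2824,-1.1034,3.1559,3.5808,0.3062,0.0826,0.7661,-3.5081,1.0061,-3.1141
15,0.2248,1.0447,1.3178,-0.9706,3.2474,3.4942,0.3000,0.0773,0.7638,-2.9489,0.9679,-3.0611
16,0.2158,1.0777,1.3524,-0.8312,3.3567,3.4187,0.2939,0.0722,0.7614,-2.4909,0.9318,-3.0151
17,0.2082,1.1119,1.3862,-0.6867,3.4793,3.3531,0.2881,0.0671,0.7590,-2.1252,0.8986,-2.9738
18,0.2021,1.1474,1.4195,-0.5388,3.6107,3.2961,0.2824,0.0623,0.7566,-1.8435,0.8693,-2.9353
19,0.1975,1.1841,1.4522,-0.3891,3.7471,3.2468,0.2770,0.0576,0.7542,-1.6379,0.8444,-2.8982
20,0.1943,1.2223,1.4844,-0.2388,3.8856,3.2044,0.2718,0.0530,0.7517,-1.5005,0.8242,-2.8614
21,0.1927,1.2619,1.5163,-0.0889,4.0239,3.1684,0.2669,0.0486,0.7491,-1.4241,0.8089,-2.8240
22,0.1925,1.3028,1.5478,0.0594,4.1601,3.1384,0.2622,0.0444,0.7465,-1.4019,0.7982,-2.7855
23,0.1939,1.3451,1.5791,0.2053,4.2926,3.1139,0.2578,0.0404,0.7438,-1.4284,0.7914,-2.7454
24,0.1966,1.3886,1.6101,0.3483,4.4209,3.0947,0.2536,0.0366,0.7410,-1.5001,0.7876,-2.7036
25,0.2008,1.4335,1.6410,0.4878,4.5435,3.0803,0.2498,0.0329,0.7382,-1.6149,0.7856,-2.6598
26,0.2064,1.4795,1.6717,0.6230,4.6590,3.0697,0.2461,0.0295,0.7352,-1.7715,0.7843,-2.6141
27,0.2133,1.5266,1.7024,0.7531,4.7656,3.0623,0.2427,0.0262,0.7321,-1.9697,0.7825,-2.5665
28,0.2214,1.5747,1.7330,0.8771,4.8612,3.0567,0.2396,0.0231,0.7289,-2.2094,0.7791,-2.5171
29,0.2308,1.6238,1.7635,0.9940,4.9437,3.0519,0.2366,0.0201,0.7256,-2.4896,0.7732,-2.4663
30,0.2412,1.6735,1.7940,1.1029,5.0109,3.0464,0.2339,0.0174,0.7221,-2.8082,0.7642,-2.4144
31,0.2528,1.7239,1.8245,1.2025,5.0611,3.0390,0.2313,0.0148,0.7184,-3.1613,0.7516,-2.3620
32,0.2652,1.7747,1.8548,1.2921,5.0929,3.0286,0.2289,0.0124,0.7147,-3.5432,0.7355,-2.3098
33,0.2786,1.8256,1.8850,1.3707,5.1055,3.0142,0.2267,0.0102,0.7107,-3.9465,0.7159,-2.2587
34,0.2926,1.8767,1.9150,1.4379,5.0989,2.9949,0.2246,0.0081,0.7066,-4.3629,0.6932,-2.2094
35,0.3073,1.9275,1.9449,1.4933,5.0738,2.9705,0.2226,0.0062,0.7023,-4.7837,0.6678,-2.1628
36,0.3224,1.9780,1.9744,1.5371,5.0315,2.9406,0.2207,0.0044,0.6979,-5.2004,0.6402,-2.1200
37,0.3379,2.0280,2.0037,1.5693,4.9737,2.9055,0.2190,0.0027,0.6933,-5.6052,0.6106,-2.0816
38,0.3537,2.0774,2.0325,1.5907,4.9025,2.8653,0.2172,0.0012,0.6886,-5.9918,0.5794,-2.0483
39,0.3697,2.1260,2.0609,1.6018,4.8202,2.8206,0.2156,-0.0002,0.6838,-6.3551,0.5468,-2.0206
40,0.3857,2.1737,2.0889,1.6034,4.7291,2.7720,0.2139,-0.0015,0.6789,-6.6915,0.5130,-1.9988
41,0.4017,2.2205,2.1163,1.5966,4.6313,2.7199,0.2123,-0.0027,0.6739,-6.9989,0.4779,-1.9832
42,0.4176,2.2663,2.1433,1.5821,4.5288,2.6651,0.2108,-0.0038,0.6688,-7.2761,0.4417,-1.9737
43,0.4333,2.3110,2.1696,1.5609,4.4232,2.6082,0.2092,-0.0048,0.6636,-7.5232,0.4044,-1.9701
44,0.4488,2.3547,2.1954,1.5339,4.3161,2.5496,0.2076,-0.0058,0.6584,-7.7407,0.3660,-1.9723
45,0.4640,2.3973,2.2206,1.5020,4.2087,2.4898,0.2060,-0.0067,0.6532,-7.9300,0.3265,-1.9797
46,0.4788,2.4389,2.2452,1.4658,4.1020,2.4294,0.2043,-0.0075,0.6480,-8.0927,0.2861,-1.9921
47,0.4933,2.4793,2.2692,1.4262,3.9967,2.3686,0.2027,-0.0083,0.6427,-8.2306,0.2447,-2.0089
48,0.5073,2.5188,2.2925,1.3837,3.8934,2.3078,0.2010,-0.0091,0.6375,-8.3457,0.2024,-2.0296
49,0.5209,2.5572,2.3153,1.3390,3.7925,2.2472,0.1992,-0.0098,0.6323,-8.4400,0.1595,-2.0537
50,0.5341,2.5946,2.3375,1.2926,3.6944,2.1870,0.1974,-0.0104,0.6271,-8.5155,0.1160,-2.0805
51,0.5468,2.6311,2.3590,1.2448,3.5991,2.1274,0.1956,-0.0111,0.6219,-8.5740,0.0720,-2.1096
52,0.5590,2.6666,2.3800,1.1961,3.5068,2.0684,0.1937,-0.0117,0.6168,-8.6175,0.0277,-2.1405
53,0.5707,2.7012,2.4004,1.1469,3.4174,2.0103,0.1918,-0.0122,0.6117,-8.6476,-0.0167,-2.1727
54,0.5819,2.7349,2.4202,1.0974,3.3311,1.9530,0.1898,-0.0128,0.6067,-8.6658,-0.0611,-2.2057
55,0.5926,2.7678,2.4395,1.0479,3.2476,1.8967,0.1878,-0.0133,0.6018,-8.6736,-0.1053,-2.2392
56,0.6028,2.7999,2.4581,0.9986,3.1670,1.8413,0.1857,-0.0138,0.5969,-8.6723,-0.1492,-2.2727
57,0.6126,2.8311,2.4763,0.9498,3.0890,1.7869,0.1836,-0.0143,0.5922,,,
# final ang (rad): 0.6126 2.8311 2.4763


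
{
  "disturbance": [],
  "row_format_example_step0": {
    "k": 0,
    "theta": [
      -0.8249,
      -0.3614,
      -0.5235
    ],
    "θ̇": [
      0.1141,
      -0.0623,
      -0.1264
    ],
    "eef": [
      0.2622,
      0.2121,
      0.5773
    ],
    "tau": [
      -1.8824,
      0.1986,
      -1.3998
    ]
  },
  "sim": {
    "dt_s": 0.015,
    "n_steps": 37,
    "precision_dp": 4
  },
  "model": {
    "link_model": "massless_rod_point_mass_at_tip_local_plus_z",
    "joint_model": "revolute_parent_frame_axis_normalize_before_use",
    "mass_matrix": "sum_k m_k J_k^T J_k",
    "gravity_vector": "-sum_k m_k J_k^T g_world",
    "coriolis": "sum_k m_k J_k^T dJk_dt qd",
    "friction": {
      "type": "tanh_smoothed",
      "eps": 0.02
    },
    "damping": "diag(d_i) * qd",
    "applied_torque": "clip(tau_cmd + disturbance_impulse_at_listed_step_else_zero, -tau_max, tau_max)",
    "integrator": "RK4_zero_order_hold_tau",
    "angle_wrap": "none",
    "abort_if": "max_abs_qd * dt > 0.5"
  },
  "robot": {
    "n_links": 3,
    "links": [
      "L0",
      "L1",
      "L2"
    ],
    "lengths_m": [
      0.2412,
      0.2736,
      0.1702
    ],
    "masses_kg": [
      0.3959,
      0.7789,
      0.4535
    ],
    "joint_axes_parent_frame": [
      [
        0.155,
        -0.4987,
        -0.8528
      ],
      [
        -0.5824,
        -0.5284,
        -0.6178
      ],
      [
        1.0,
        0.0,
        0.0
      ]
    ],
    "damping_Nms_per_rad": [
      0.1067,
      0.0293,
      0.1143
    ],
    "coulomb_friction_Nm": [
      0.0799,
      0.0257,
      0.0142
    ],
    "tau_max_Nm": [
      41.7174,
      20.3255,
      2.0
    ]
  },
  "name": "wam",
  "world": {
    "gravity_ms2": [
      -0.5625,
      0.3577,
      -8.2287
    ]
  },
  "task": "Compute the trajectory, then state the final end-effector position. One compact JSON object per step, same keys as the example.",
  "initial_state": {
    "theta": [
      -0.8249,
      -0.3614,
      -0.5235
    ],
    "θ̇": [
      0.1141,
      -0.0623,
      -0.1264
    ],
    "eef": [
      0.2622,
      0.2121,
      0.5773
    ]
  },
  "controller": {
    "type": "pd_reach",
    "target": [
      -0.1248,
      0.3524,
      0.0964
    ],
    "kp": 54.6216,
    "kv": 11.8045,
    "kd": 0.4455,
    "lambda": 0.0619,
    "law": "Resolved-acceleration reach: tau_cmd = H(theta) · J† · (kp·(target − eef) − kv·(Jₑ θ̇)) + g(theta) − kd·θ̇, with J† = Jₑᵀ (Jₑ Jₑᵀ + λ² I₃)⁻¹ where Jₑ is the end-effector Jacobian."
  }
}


{"k":1,"theta":[-0.8234,-0.3683,-0.5456],"\u03b8\u0307":[0.073,-0.8214,-2.7024],"eef":[0.2606,0.2131,0.5762],"tau":[-1.2123,0.4829,-0.0489]}
{"k":2,"theta":[-0.8254,-0.3785,-0.5809],"\u03b8\u0307":[-0.3293,-0.548,-2.0559],"eef":[0.2582,0.216,0.5737],"tau":[-0.7023,0.5079,-0.361]}
{"k":3,"theta":[-0.8319,-0.3871,-0.6139],"\u03b8\u0307":[-0.5397,-0.6101,-2.3296],"eef":[0.2561,0.2201,0.5706],"tau":[-0.3446,0.6095,-0.2101]}
{"k":4,"theta":[-0.8416,-0.3961,-0.6486],"\u03b8\u0307":[-0.7511,-0.5887,-2.3071],"eef":[0.254,0.2251,0.5669],"tau":[-0.0748,0.6825,-0.2152]}
{"k":5,"theta":[-0.8541,-0.405,-0.6835],"\u03b8\u0307":[-0.9248,-0.5984,-2.3471],"eef":[0.252,0.2307,0.5627],"tau":[0.1243,0.7569,-0.1901]}
{"k":6,"theta":[-0.8692,-0.414,-0.7188],"\u03b8\u0307":[-1.082,-0.6045,-2.3574],"eef":[0.25,0.2369,0.5579],"tau":[0.2734,0.8242,-0.1804]}
{"k":7,"theta":[-0.8865,-0.4231,-0.7541],"\u03b8\u0307":[-1.2252,-0.6133,-2.3636],"eef":[0.2479,0.2436,0.5527],"tau":[0.3859,0.8866,-0.1721]}
{"k":8,"theta":[-0.9059,-0.4324,-0.7896],"\u03b8\u0307":[-1.3589,-0.6222,-2.3616],"eef":[0.2458,0.2506,0.5471],"tau":[0.4725,0.9441,-0.1665]}
{"k":9,"theta":[-0.9272,-0.4417,-0.8249],"\u03b8\u0307":[-1.4859,-0.6314,-2.3536],"eef":[0.2436,0.2579,0.5411],"tau":[0.5406,0.9975,-0.1623]}
{"k":10,"theta":[-0.9504,-0.4513,-0.8601],"\u03b8\u0307":[-1.6078,-0.641,-2.34],"eef":[0.2412,0.2655,0.5348],"tau":[0.5959,1.0474,-0.1589]}
{"k":11,"theta":[-0.9754,-0.4609,-0.895],"\u03b8\u0307":[-1.7257,-0.6515,-2.3213],"eef":[0.2387,0.2733,0.5281],"tau":[0.6425,1.0947,-0.156]}
{"k":12,"theta":[-1.0022,-0.4708,-0.9296],"\u03b8\u0307":[-1.8402,-0.6637,-2.2978],"eef":[0.2361,0.2812,0.5211],"tau":[0.6834,1.14,-0.1536]}
{"k":13,"theta":[-1.0306,-0.4808,-0.9639],"\u03b8\u0307":[-1.9515,-0.6781,-2.2699],"eef":[0.2332,0.2893,0.5138],"tau":[0.7205,1.184,-0.1516]}
{"k":14,"theta":[-1.0607,-0.4911,-0.9977],"\u03b8\u0307":[-2.0595,-0.6954,-2.2377],"eef":[0.2301,0.2975,0.5062],"tau":[0.7555,1.2273,-0.1501]}
{"k":15,"theta":[-1.0924,-0.5017,-1.0309],"\u03b8\u0307":[-2.1639,-0.7164,-2.2014],"eef":[0.2268,0.3058,0.4984],"tau":[0.7893,1.2704,-0.1492]}
{"k":16,"theta":[-1.1256,-0.5126,-1.0636],"\u03b8\u0307":[-2.2643,-0.7415,-2.1613],"eef":[0.2233,0.3141,0.4903],"tau":[0.8226,1.3138,-0.1489]}
{"k":17,"theta":[-1.1603,-0.5239,-1.0957],"\u03b8\u0307":[-2.3602,-0.7713,-2.1174],"eef":[0.2196,0.3225,0.482],"tau":[0.8559,1.3578,-0.1493]}
{"k":18,"theta":[-1.1964,-0.5357,-1.1271],"\u03b8\u0307":[-2.451,-0.806,-2.0702],"eef":[0.2156,0.331,0.4735],"tau":[0.8896,1.4027,-0.1507]}
{"k":19,"theta":[-1.2338,-0.5481,-1.1578],"\u03b8\u0307":[-2.5362,-0.8459,-2.0197],"eef":[0.2113,0.3394,0.4647],"tau":[0.924,1.4487,-0.153]}
{"k":20,"theta":[-1.2725,-0.5611,-1.1877],"\u03b8\u0307":[-2.6151,-0.891,-1.9663],"eef":[0.2068,0.3478,0.4558],"tau":[0.9594,1.496,-0.1564]}
{"k":21,"theta":[-1.3122,-0.5748,-1.2167],"\u03b8\u0307":[-2.6871,-0.9412,-1.9102],"eef":[0.202,0.3561,0.4467],"tau":[0.996,1.5447,-0.1609]}
{"k":22,"theta":[-1.353,-0.5893,-1.2449],"\u03b8\u0307":[-2.7516,-0.9962,-1.8517],"eef":[0.197,0.3644,0.4375],"tau":[1.034,1.5946,-0.1665]}
{"k":23,"theta":[-1.3947,-0.6047,-1.2723],"\u03b8\u0307":[-2.8081,-1.0555,-1.7912],"eef":[0.1916,0.3727,0.4282],"tau":[1.0736,1.6459,-0.1733]}
{"k":24,"theta":[-1.4372,-0.6209,-1.2987],"\u03b8\u0307":[-2.856,-1.1186,-1.7289],"eef":[0.186,0.3808,0.4187],"tau":[1.1149,1.6981,-0.1813]}
{"k":25,"theta":[-1.4804,-0.6382,-1.3241],"\u03b8\u0307":[-2.8951,-1.1847,-1.6652],"eef":[0.1802,0.3889,0.4091],"tau":[1.1582,1.7511,-0.1905]}
{"k":26,"theta":[-1.524,-0.6565,-1.3486],"\u03b8\u0307":[-2.9249,-1.2529,-1.6005],"eef":[0.174,0.3968,0.3994],"tau":[1.2033,1.8045,-0.2007]}
{"k":27,"theta":[-1.5681,-0.6758,-1.3721],"\u03b8\u0307":[-2.9453,-1.3223,-1.5351],"eef":[0.1675,0.4046,0.3896],"tau":[1.2504,1.8579,-0.2119]}
{"k":28,"theta":[-1.6123,-0.6961,-1.3947],"\u03b8\u0307":[-2.9561,-1.3917,-1.4693],"eef":[0.1607,0.4122,0.3798],"tau":[1.2992,1.9106,-0.2241]}
{"k":29,"theta":[-1.6567,-0.7175,-1.4162],"\u03b8\u0307":[-2.9574,-1.4601,-1.4036],"eef":[0.1536,0.4196,0.37],"tau":[1.3495,1.9621,-0.2369]}
{"k":30,"theta":[-1.701,-0.7399,-1.4368],"\u03b8\u0307":[-2.9492,-1.5264,-1.3384],"eef":[0.1462,0.4268,0.3601],"tau":[1.4009,2.0117,-0.2504]}
{"k":31,"theta":[-1.7451,-0.7632,-1.4564],"\u03b8\u0307":[-2.9318,-1.5896,-1.2741],"eef":[0.1384,0.4337,0.3502],"tau":[1.4528,2.0588,-0.2643]}
{"k":32,"theta":[-1.7889,-0.7875,-1.475],"\u03b8\u0307":[-2.9056,-1.6485,-1.2109],"eef":[0.1304,0.4404,0.3404],"tau":[1.5046,2.1027,-0.2785]}
{"k":33,"theta":[-1.8322,-0.8126,-1.4928],"\u03b8\u0307":[-2.871,-1.7023,-1.1494],"eef":[0.122,0.4468,0.3306],"tau":[1.5556,2.1426,-0.2927]}
{"k":34,"theta":[-1.875,-0.8385,-1.5096],"\u03b8\u0307":[-2.8286,-1.7501,-1.09],"eef":[0.1134,0.4529,0.321],"tau":[1.6048,2.1781,-0.3067]}
{"k":35,"theta":[-1.9171,-0.8651,-1.5255],"\u03b8\u0307":[-2.7789,-1.7915,-1.0328],"eef":[0.1044,0.4586,0.3114],"tau":[1.6514,2.2084,-0.3203]}
{"k":36,"theta":[-1.9583,-0.8922,-1.5406],"\u03b8\u0307":[-2.7226,-1.8257,-0.9784],"eef":[0.0952,0.464,0.302],"tau":[1.6944,2.2331,-0.3334]}
{"k":37,"theta":[-1.9987,-0.9198,-1.5549],"\u03b8\u0307":[-2.6604,-1.8527,-0.9268],"eef":[0.0858,0.4689,0.2927]}
{"summary": "final eef position (m): 0.0858 0.4689 0.2927"}
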